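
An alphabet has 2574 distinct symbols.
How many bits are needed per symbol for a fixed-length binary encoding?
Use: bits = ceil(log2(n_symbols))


log2(2574) = 11.3298
Bracket: 2^11 = 2048 < 2574 <= 2^12 = 4096
So ceil(log2(2574)) = 12

bits = ceil(log2(2574)) = ceil(11.3298) = 12 bits


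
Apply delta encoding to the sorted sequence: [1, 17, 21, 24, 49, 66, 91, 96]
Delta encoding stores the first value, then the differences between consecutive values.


First value: 1
Deltas:
  17 - 1 = 16
  21 - 17 = 4
  24 - 21 = 3
  49 - 24 = 25
  66 - 49 = 17
  91 - 66 = 25
  96 - 91 = 5


Delta encoded: [1, 16, 4, 3, 25, 17, 25, 5]


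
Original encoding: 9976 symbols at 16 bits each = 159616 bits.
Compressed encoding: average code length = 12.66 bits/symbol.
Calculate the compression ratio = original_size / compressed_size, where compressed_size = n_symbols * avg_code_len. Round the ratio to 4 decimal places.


original_size = n_symbols * orig_bits = 9976 * 16 = 159616 bits
compressed_size = n_symbols * avg_code_len = 9976 * 12.66 = 126296.16 bits
ratio = original_size / compressed_size = 159616 / 126296.16 = 1.2638

Compression ratio = 1.2638


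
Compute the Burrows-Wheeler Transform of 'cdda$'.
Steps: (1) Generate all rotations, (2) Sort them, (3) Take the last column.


Rotations (sorted):
  0: $cdda -> last char: a
  1: a$cdd -> last char: d
  2: cdda$ -> last char: $
  3: da$cd -> last char: d
  4: dda$c -> last char: c


BWT = ad$dc


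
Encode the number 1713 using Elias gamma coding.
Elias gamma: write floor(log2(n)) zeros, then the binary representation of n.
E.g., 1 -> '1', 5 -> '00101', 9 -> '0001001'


num_bits = floor(log2(1713)) + 1 = 11
leading_zeros = num_bits - 1 = 10
binary(1713) = 11010110001

Elias gamma(1713) = '0000000000' + '11010110001' = 000000000011010110001 (21 bits)


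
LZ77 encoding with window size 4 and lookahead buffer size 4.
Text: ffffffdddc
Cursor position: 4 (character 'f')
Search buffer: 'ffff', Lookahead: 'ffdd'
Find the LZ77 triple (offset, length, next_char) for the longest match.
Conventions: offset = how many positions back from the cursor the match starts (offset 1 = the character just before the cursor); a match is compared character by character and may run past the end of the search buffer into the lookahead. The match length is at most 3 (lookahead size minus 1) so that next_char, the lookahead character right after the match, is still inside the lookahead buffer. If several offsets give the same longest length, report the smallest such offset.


Try each offset into the search buffer:
  offset=1 (pos 3, char 'f'): match length 2
  offset=2 (pos 2, char 'f'): match length 2
  offset=3 (pos 1, char 'f'): match length 2
  offset=4 (pos 0, char 'f'): match length 2
Longest match has length 2, found at offsets 1, 2, 3, 4; take the smallest, offset 1.
next_char = character at position 4 + 2 = 6 -> 'd'

Best match: offset=1, length=2 (matching 'ff' starting at position 3)
LZ77 triple: (1, 2, 'd')


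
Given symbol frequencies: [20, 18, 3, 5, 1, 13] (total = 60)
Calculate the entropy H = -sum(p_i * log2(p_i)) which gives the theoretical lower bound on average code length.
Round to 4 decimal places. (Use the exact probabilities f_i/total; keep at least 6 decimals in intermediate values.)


Per-symbol terms -p_i * log2(p_i) with p_i = f_i/60:
  p = 20/60 = 0.333333: log2(p) = -1.584963, -p*log2(p) = 0.528321
  p = 18/60 = 0.300000: log2(p) = -1.736966, -p*log2(p) = 0.521090
  p = 3/60 = 0.050000: log2(p) = -4.321928, -p*log2(p) = 0.216096
  p = 5/60 = 0.083333: log2(p) = -3.584963, -p*log2(p) = 0.298747
  p = 1/60 = 0.016667: log2(p) = -5.906891, -p*log2(p) = 0.098448
  p = 13/60 = 0.216667: log2(p) = -2.206451, -p*log2(p) = 0.478064
H = 0.528321 + 0.521090 + 0.216096 + 0.298747 + 0.098448 + 0.478064 = 2.140766

H = 2.1408 bits/symbol


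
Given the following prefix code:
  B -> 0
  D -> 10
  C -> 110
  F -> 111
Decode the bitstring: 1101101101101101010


Decoding step by step:
Bits 110 -> C
Bits 110 -> C
Bits 110 -> C
Bits 110 -> C
Bits 110 -> C
Bits 10 -> D
Bits 10 -> D


Decoded message: CCCCCDD


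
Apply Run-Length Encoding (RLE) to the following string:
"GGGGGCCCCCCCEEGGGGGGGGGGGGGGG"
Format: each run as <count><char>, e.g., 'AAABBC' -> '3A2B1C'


Scanning runs left to right:
  i=0: run of 'G' x 5 -> '5G'
  i=5: run of 'C' x 7 -> '7C'
  i=12: run of 'E' x 2 -> '2E'
  i=14: run of 'G' x 15 -> '15G'

RLE = 5G7C2E15G


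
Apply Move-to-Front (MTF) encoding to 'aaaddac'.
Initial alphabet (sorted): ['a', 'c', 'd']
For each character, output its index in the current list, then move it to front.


MTF encoding:
'a': index 0 in ['a', 'c', 'd'] -> ['a', 'c', 'd']
'a': index 0 in ['a', 'c', 'd'] -> ['a', 'c', 'd']
'a': index 0 in ['a', 'c', 'd'] -> ['a', 'c', 'd']
'd': index 2 in ['a', 'c', 'd'] -> ['d', 'a', 'c']
'd': index 0 in ['d', 'a', 'c'] -> ['d', 'a', 'c']
'a': index 1 in ['d', 'a', 'c'] -> ['a', 'd', 'c']
'c': index 2 in ['a', 'd', 'c'] -> ['c', 'a', 'd']


Output: [0, 0, 0, 2, 0, 1, 2]


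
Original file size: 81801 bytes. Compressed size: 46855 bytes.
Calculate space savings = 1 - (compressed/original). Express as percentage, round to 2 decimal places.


ratio = compressed/original = 46855/81801 = 0.572793
savings = 1 - ratio = 1 - 0.572793 = 0.427207
as a percentage: 0.427207 * 100 = 42.72%

Space savings = 1 - 46855/81801 = 42.72%


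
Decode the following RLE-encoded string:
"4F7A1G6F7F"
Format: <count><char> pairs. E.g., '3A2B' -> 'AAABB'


Expanding each <count><char> pair:
  4F -> 'FFFF'
  7A -> 'AAAAAAA'
  1G -> 'G'
  6F -> 'FFFFFF'
  7F -> 'FFFFFFF'

Decoded = FFFFAAAAAAAGFFFFFFFFFFFFF


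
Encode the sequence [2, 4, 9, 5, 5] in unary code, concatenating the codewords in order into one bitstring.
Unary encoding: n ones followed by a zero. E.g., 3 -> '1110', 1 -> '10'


Encode each number as n ones followed by a terminating 0:
  2 -> 110 (3 bits)
  4 -> 11110 (5 bits)
  9 -> 1111111110 (10 bits)
  5 -> 111110 (6 bits)
  5 -> 111110 (6 bits)
Total length = 3 + 5 + 10 + 6 + 6 = 30 bits.

Unary([2, 4, 9, 5, 5]) = 110111101111111110111110111110 (30 bits)


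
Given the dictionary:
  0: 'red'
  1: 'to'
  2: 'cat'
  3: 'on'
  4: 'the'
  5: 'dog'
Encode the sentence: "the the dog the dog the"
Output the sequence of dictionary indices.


Look up each word in the dictionary:
  'the' -> 4
  'the' -> 4
  'dog' -> 5
  'the' -> 4
  'dog' -> 5
  'the' -> 4

Encoded: [4, 4, 5, 4, 5, 4]


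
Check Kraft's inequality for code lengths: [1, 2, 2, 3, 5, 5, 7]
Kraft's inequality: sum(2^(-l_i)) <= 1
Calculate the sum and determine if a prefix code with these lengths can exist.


Sum = 2^(-1) + 2^(-2) + 2^(-2) + 2^(-3) + 2^(-5) + 2^(-5) + 2^(-7)
    = 0.5 + 0.25 + 0.25 + 0.125 + 0.03125 + 0.03125 + 0.0078125
    = 153/128 = 1.1953125
Since 1.1953125 > 1, Kraft's inequality is NOT satisfied.
A prefix code with these lengths CANNOT exist.

Kraft sum = 1.1953125. Not satisfied.


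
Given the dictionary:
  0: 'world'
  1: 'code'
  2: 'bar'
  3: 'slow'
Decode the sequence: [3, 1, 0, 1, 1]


Look up each index in the dictionary:
  3 -> 'slow'
  1 -> 'code'
  0 -> 'world'
  1 -> 'code'
  1 -> 'code'

Decoded: "slow code world code code"


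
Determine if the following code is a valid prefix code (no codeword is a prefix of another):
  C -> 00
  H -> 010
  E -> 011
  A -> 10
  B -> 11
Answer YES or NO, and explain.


Checking each pair (does one codeword prefix another?):
  C='00' vs H='010': no prefix
  C='00' vs E='011': no prefix
  C='00' vs A='10': no prefix
  C='00' vs B='11': no prefix
  H='010' vs C='00': no prefix
  H='010' vs E='011': no prefix
  H='010' vs A='10': no prefix
  H='010' vs B='11': no prefix
  E='011' vs C='00': no prefix
  E='011' vs H='010': no prefix
  E='011' vs A='10': no prefix
  E='011' vs B='11': no prefix
  A='10' vs C='00': no prefix
  A='10' vs H='010': no prefix
  A='10' vs E='011': no prefix
  A='10' vs B='11': no prefix
  B='11' vs C='00': no prefix
  B='11' vs H='010': no prefix
  B='11' vs E='011': no prefix
  B='11' vs A='10': no prefix
No violation found over all pairs.

YES -- this is a valid prefix code. No codeword is a prefix of any other codeword.


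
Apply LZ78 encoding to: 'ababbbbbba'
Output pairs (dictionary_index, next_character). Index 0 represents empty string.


LZ78 encoding steps:
Dictionary: {0: ''}
Step 1: w='' (idx 0), next='a' -> output (0, 'a'), add 'a' as idx 1
Step 2: w='' (idx 0), next='b' -> output (0, 'b'), add 'b' as idx 2
Step 3: w='a' (idx 1), next='b' -> output (1, 'b'), add 'ab' as idx 3
Step 4: w='b' (idx 2), next='b' -> output (2, 'b'), add 'bb' as idx 4
Step 5: w='bb' (idx 4), next='b' -> output (4, 'b'), add 'bbb' as idx 5
Step 6: w='a' (idx 1), end of input -> output (1, '')


Encoded: [(0, 'a'), (0, 'b'), (1, 'b'), (2, 'b'), (4, 'b'), (1, '')]


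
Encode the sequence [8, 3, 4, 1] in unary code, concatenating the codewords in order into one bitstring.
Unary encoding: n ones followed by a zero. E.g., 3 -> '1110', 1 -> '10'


Encode each number as n ones followed by a terminating 0:
  8 -> 111111110 (9 bits)
  3 -> 1110 (4 bits)
  4 -> 11110 (5 bits)
  1 -> 10 (2 bits)
Total length = 9 + 4 + 5 + 2 = 20 bits.

Unary([8, 3, 4, 1]) = 11111111011101111010 (20 bits)


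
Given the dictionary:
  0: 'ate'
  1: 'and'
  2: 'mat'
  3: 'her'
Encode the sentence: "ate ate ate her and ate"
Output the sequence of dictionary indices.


Look up each word in the dictionary:
  'ate' -> 0
  'ate' -> 0
  'ate' -> 0
  'her' -> 3
  'and' -> 1
  'ate' -> 0

Encoded: [0, 0, 0, 3, 1, 0]


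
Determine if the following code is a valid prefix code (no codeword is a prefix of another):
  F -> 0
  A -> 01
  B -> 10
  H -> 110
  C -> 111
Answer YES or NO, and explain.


Checking each pair (does one codeword prefix another?):
  F='0' vs A='01': prefix -- VIOLATION

NO -- this is NOT a valid prefix code. F (0) is a prefix of A (01).


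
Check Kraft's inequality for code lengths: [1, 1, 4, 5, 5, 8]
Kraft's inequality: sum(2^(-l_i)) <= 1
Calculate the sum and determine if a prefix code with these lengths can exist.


Sum = 2^(-1) + 2^(-1) + 2^(-4) + 2^(-5) + 2^(-5) + 2^(-8)
    = 0.5 + 0.5 + 0.0625 + 0.03125 + 0.03125 + 0.00390625
    = 289/256 = 1.12890625
Since 1.12890625 > 1, Kraft's inequality is NOT satisfied.
A prefix code with these lengths CANNOT exist.

Kraft sum = 1.12890625. Not satisfied.


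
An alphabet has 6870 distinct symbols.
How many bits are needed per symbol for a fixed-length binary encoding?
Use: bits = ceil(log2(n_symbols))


log2(6870) = 12.7461
Bracket: 2^12 = 4096 < 6870 <= 2^13 = 8192
So ceil(log2(6870)) = 13

bits = ceil(log2(6870)) = ceil(12.7461) = 13 bits


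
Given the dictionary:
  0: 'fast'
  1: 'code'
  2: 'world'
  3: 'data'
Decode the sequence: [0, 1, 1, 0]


Look up each index in the dictionary:
  0 -> 'fast'
  1 -> 'code'
  1 -> 'code'
  0 -> 'fast'

Decoded: "fast code code fast"


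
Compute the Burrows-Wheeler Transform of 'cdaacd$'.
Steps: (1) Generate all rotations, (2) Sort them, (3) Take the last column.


Rotations (sorted):
  0: $cdaacd -> last char: d
  1: aacd$cd -> last char: d
  2: acd$cda -> last char: a
  3: cd$cdaa -> last char: a
  4: cdaacd$ -> last char: $
  5: d$cdaac -> last char: c
  6: daacd$c -> last char: c


BWT = ddaa$cc


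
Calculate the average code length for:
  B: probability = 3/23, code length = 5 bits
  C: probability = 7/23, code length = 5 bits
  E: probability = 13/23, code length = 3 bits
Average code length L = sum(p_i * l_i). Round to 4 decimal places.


Weighted contributions p_i * l_i:
  B: (3/23) * 5 = 15/23
  C: (7/23) * 5 = 35/23
  E: (13/23) * 3 = 39/23
Sum = (15 + 35 + 39)/23 = 89/23

L = 89/23 = 3.8696 bits/symbol


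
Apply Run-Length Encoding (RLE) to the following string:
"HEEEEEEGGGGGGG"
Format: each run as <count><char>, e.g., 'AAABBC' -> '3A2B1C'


Scanning runs left to right:
  i=0: run of 'H' x 1 -> '1H'
  i=1: run of 'E' x 6 -> '6E'
  i=7: run of 'G' x 7 -> '7G'

RLE = 1H6E7G


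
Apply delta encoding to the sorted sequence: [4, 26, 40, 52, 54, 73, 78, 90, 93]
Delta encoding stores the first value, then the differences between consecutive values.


First value: 4
Deltas:
  26 - 4 = 22
  40 - 26 = 14
  52 - 40 = 12
  54 - 52 = 2
  73 - 54 = 19
  78 - 73 = 5
  90 - 78 = 12
  93 - 90 = 3


Delta encoded: [4, 22, 14, 12, 2, 19, 5, 12, 3]


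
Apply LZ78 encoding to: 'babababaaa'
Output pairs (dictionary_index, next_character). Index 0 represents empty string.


LZ78 encoding steps:
Dictionary: {0: ''}
Step 1: w='' (idx 0), next='b' -> output (0, 'b'), add 'b' as idx 1
Step 2: w='' (idx 0), next='a' -> output (0, 'a'), add 'a' as idx 2
Step 3: w='b' (idx 1), next='a' -> output (1, 'a'), add 'ba' as idx 3
Step 4: w='ba' (idx 3), next='b' -> output (3, 'b'), add 'bab' as idx 4
Step 5: w='a' (idx 2), next='a' -> output (2, 'a'), add 'aa' as idx 5
Step 6: w='a' (idx 2), end of input -> output (2, '')


Encoded: [(0, 'b'), (0, 'a'), (1, 'a'), (3, 'b'), (2, 'a'), (2, '')]


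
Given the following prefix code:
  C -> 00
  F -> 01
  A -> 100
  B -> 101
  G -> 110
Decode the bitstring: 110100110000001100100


Decoding step by step:
Bits 110 -> G
Bits 100 -> A
Bits 110 -> G
Bits 00 -> C
Bits 00 -> C
Bits 01 -> F
Bits 100 -> A
Bits 100 -> A


Decoded message: GAGCCFAA


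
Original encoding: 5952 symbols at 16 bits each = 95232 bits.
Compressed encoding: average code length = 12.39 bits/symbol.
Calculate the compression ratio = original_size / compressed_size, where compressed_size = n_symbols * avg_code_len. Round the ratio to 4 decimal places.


original_size = n_symbols * orig_bits = 5952 * 16 = 95232 bits
compressed_size = n_symbols * avg_code_len = 5952 * 12.39 = 73745.28 bits
ratio = original_size / compressed_size = 95232 / 73745.28 = 1.2914

Compression ratio = 1.2914


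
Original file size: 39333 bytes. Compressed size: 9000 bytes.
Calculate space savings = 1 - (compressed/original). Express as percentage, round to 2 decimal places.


ratio = compressed/original = 9000/39333 = 0.228815
savings = 1 - ratio = 1 - 0.228815 = 0.771185
as a percentage: 0.771185 * 100 = 77.12%

Space savings = 1 - 9000/39333 = 77.12%


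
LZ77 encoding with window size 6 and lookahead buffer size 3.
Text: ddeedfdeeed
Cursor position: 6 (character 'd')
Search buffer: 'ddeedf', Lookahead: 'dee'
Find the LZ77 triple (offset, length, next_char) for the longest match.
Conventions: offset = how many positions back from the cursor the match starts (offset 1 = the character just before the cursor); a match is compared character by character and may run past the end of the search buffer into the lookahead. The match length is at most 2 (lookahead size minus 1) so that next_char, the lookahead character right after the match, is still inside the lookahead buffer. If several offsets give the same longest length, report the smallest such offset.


Try each offset into the search buffer:
  offset=1 (pos 5, char 'f'): match length 0
  offset=2 (pos 4, char 'd'): match length 1
  offset=3 (pos 3, char 'e'): match length 0
  offset=4 (pos 2, char 'e'): match length 0
  offset=5 (pos 1, char 'd'): match length 2
  offset=6 (pos 0, char 'd'): match length 1
Longest match has length 2 at offset 5.
next_char = character at position 6 + 2 = 8 -> 'e'

Best match: offset=5, length=2 (matching 'de' starting at position 1)
LZ77 triple: (5, 2, 'e')


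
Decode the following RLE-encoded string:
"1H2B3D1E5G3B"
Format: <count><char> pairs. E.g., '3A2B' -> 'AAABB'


Expanding each <count><char> pair:
  1H -> 'H'
  2B -> 'BB'
  3D -> 'DDD'
  1E -> 'E'
  5G -> 'GGGGG'
  3B -> 'BBB'

Decoded = HBBDDDEGGGGGBBB


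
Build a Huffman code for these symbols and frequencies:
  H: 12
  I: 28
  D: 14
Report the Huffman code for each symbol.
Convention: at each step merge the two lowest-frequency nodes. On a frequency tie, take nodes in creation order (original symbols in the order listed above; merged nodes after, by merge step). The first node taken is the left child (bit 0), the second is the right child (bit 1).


Huffman tree construction:
Step 1: Merge H(12) + D(14) = 26
Step 2: Merge (H+D)(26) + I(28) = 54
Read each symbol's code off the tree from the root (left child = 0, right child = 1).

Codes:
  H: 00 (length 2)
  I: 1 (length 1)
  D: 01 (length 2)
Average code length: 80/54 = 1.4815 bits/symbol


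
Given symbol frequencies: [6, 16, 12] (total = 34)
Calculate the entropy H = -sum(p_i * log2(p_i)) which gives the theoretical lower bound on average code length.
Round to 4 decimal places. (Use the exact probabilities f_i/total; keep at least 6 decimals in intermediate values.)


Per-symbol terms -p_i * log2(p_i) with p_i = f_i/34:
  p = 6/34 = 0.176471: log2(p) = -2.502500, -p*log2(p) = 0.441618
  p = 16/34 = 0.470588: log2(p) = -1.087463, -p*log2(p) = 0.511747
  p = 12/34 = 0.352941: log2(p) = -1.502500, -p*log2(p) = 0.530294
H = 0.441618 + 0.511747 + 0.530294 = 1.483659

H = 1.4837 bits/symbol


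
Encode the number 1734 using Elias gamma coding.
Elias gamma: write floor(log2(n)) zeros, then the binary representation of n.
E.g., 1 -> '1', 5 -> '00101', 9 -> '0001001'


num_bits = floor(log2(1734)) + 1 = 11
leading_zeros = num_bits - 1 = 10
binary(1734) = 11011000110

Elias gamma(1734) = '0000000000' + '11011000110' = 000000000011011000110 (21 bits)


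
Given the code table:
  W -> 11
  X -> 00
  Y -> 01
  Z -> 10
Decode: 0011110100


Decoding:
00 -> X
11 -> W
11 -> W
01 -> Y
00 -> X


Result: XWWYX


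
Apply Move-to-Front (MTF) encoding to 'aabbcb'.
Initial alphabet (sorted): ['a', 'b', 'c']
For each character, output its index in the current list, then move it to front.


MTF encoding:
'a': index 0 in ['a', 'b', 'c'] -> ['a', 'b', 'c']
'a': index 0 in ['a', 'b', 'c'] -> ['a', 'b', 'c']
'b': index 1 in ['a', 'b', 'c'] -> ['b', 'a', 'c']
'b': index 0 in ['b', 'a', 'c'] -> ['b', 'a', 'c']
'c': index 2 in ['b', 'a', 'c'] -> ['c', 'b', 'a']
'b': index 1 in ['c', 'b', 'a'] -> ['b', 'c', 'a']


Output: [0, 0, 1, 0, 2, 1]


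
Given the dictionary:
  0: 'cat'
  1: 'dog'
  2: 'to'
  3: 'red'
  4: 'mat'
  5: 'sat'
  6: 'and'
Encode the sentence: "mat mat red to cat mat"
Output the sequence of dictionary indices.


Look up each word in the dictionary:
  'mat' -> 4
  'mat' -> 4
  'red' -> 3
  'to' -> 2
  'cat' -> 0
  'mat' -> 4

Encoded: [4, 4, 3, 2, 0, 4]


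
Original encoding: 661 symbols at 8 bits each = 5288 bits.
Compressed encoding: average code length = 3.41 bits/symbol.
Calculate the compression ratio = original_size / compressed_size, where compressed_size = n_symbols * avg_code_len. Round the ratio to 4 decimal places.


original_size = n_symbols * orig_bits = 661 * 8 = 5288 bits
compressed_size = n_symbols * avg_code_len = 661 * 3.41 = 2254.01 bits
ratio = original_size / compressed_size = 5288 / 2254.01 = 2.346

Compression ratio = 2.346


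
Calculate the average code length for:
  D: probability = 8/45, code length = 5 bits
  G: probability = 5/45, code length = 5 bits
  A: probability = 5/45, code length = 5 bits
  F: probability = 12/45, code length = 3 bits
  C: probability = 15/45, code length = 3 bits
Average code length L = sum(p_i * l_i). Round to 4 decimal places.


Weighted contributions p_i * l_i:
  D: (8/45) * 5 = 40/45
  G: (5/45) * 5 = 25/45
  A: (5/45) * 5 = 25/45
  F: (12/45) * 3 = 36/45
  C: (15/45) * 3 = 45/45
Sum = (40 + 25 + 25 + 36 + 45)/45 = 171/45

L = 171/45 = 3.8000 bits/symbol


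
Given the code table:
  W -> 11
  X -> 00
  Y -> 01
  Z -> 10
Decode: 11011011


Decoding:
11 -> W
01 -> Y
10 -> Z
11 -> W


Result: WYZW


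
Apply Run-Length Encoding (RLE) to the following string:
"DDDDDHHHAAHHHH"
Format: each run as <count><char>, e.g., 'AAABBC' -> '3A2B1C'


Scanning runs left to right:
  i=0: run of 'D' x 5 -> '5D'
  i=5: run of 'H' x 3 -> '3H'
  i=8: run of 'A' x 2 -> '2A'
  i=10: run of 'H' x 4 -> '4H'

RLE = 5D3H2A4H


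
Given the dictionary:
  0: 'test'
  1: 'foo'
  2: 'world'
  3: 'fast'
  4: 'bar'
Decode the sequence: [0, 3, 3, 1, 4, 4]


Look up each index in the dictionary:
  0 -> 'test'
  3 -> 'fast'
  3 -> 'fast'
  1 -> 'foo'
  4 -> 'bar'
  4 -> 'bar'

Decoded: "test fast fast foo bar bar"


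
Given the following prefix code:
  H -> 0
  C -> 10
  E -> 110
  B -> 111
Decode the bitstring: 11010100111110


Decoding step by step:
Bits 110 -> E
Bits 10 -> C
Bits 10 -> C
Bits 0 -> H
Bits 111 -> B
Bits 110 -> E


Decoded message: ECCHBE


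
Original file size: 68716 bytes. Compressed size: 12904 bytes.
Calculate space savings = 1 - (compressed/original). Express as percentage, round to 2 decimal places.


ratio = compressed/original = 12904/68716 = 0.187787
savings = 1 - ratio = 1 - 0.187787 = 0.812213
as a percentage: 0.812213 * 100 = 81.22%

Space savings = 1 - 12904/68716 = 81.22%


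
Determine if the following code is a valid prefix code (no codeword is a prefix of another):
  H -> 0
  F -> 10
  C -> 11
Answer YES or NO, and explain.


Checking each pair (does one codeword prefix another?):
  H='0' vs F='10': no prefix
  H='0' vs C='11': no prefix
  F='10' vs H='0': no prefix
  F='10' vs C='11': no prefix
  C='11' vs H='0': no prefix
  C='11' vs F='10': no prefix
No violation found over all pairs.

YES -- this is a valid prefix code. No codeword is a prefix of any other codeword.


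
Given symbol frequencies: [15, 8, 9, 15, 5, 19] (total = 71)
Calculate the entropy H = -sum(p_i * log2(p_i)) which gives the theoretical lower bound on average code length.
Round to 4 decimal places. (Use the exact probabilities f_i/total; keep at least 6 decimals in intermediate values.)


Per-symbol terms -p_i * log2(p_i) with p_i = f_i/71:
  p = 15/71 = 0.211268: log2(p) = -2.242857, -p*log2(p) = 0.473843
  p = 8/71 = 0.112676: log2(p) = -3.149747, -p*log2(p) = 0.354901
  p = 9/71 = 0.126761: log2(p) = -2.979822, -p*log2(p) = 0.377724
  p = 15/71 = 0.211268: log2(p) = -2.242857, -p*log2(p) = 0.473843
  p = 5/71 = 0.070423: log2(p) = -3.827819, -p*log2(p) = 0.269565
  p = 19/71 = 0.267606: log2(p) = -1.901820, -p*log2(p) = 0.508938
H = 0.473843 + 0.354901 + 0.377724 + 0.473843 + 0.269565 + 0.508938 = 2.458814

H = 2.4588 bits/symbol


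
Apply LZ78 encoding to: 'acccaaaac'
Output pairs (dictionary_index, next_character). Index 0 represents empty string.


LZ78 encoding steps:
Dictionary: {0: ''}
Step 1: w='' (idx 0), next='a' -> output (0, 'a'), add 'a' as idx 1
Step 2: w='' (idx 0), next='c' -> output (0, 'c'), add 'c' as idx 2
Step 3: w='c' (idx 2), next='c' -> output (2, 'c'), add 'cc' as idx 3
Step 4: w='a' (idx 1), next='a' -> output (1, 'a'), add 'aa' as idx 4
Step 5: w='aa' (idx 4), next='c' -> output (4, 'c'), add 'aac' as idx 5


Encoded: [(0, 'a'), (0, 'c'), (2, 'c'), (1, 'a'), (4, 'c')]


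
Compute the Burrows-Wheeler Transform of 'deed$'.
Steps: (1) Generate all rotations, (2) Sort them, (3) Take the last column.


Rotations (sorted):
  0: $deed -> last char: d
  1: d$dee -> last char: e
  2: deed$ -> last char: $
  3: ed$de -> last char: e
  4: eed$d -> last char: d


BWT = de$ed


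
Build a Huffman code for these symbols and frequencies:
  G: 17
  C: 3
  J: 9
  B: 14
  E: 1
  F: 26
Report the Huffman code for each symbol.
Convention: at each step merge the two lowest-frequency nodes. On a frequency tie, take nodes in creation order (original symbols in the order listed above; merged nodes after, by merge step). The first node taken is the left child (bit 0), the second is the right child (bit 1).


Huffman tree construction:
Step 1: Merge E(1) + C(3) = 4
Step 2: Merge (E+C)(4) + J(9) = 13
Step 3: Merge ((E+C)+J)(13) + B(14) = 27
Step 4: Merge G(17) + F(26) = 43
Step 5: Merge (((E+C)+J)+B)(27) + (G+F)(43) = 70
Read each symbol's code off the tree from the root (left child = 0, right child = 1).

Codes:
  G: 10 (length 2)
  C: 0001 (length 4)
  J: 001 (length 3)
  B: 01 (length 2)
  E: 0000 (length 4)
  F: 11 (length 2)
Average code length: 157/70 = 2.2429 bits/symbol


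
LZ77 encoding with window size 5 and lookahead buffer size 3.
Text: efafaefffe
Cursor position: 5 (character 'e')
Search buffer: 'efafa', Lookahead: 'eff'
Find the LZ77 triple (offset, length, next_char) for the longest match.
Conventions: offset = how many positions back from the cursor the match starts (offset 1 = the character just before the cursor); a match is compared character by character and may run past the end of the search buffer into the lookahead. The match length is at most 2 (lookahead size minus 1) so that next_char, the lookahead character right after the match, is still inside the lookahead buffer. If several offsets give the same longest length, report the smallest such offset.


Try each offset into the search buffer:
  offset=1 (pos 4, char 'a'): match length 0
  offset=2 (pos 3, char 'f'): match length 0
  offset=3 (pos 2, char 'a'): match length 0
  offset=4 (pos 1, char 'f'): match length 0
  offset=5 (pos 0, char 'e'): match length 2
Longest match has length 2 at offset 5.
next_char = character at position 5 + 2 = 7 -> 'f'

Best match: offset=5, length=2 (matching 'ef' starting at position 0)
LZ77 triple: (5, 2, 'f')


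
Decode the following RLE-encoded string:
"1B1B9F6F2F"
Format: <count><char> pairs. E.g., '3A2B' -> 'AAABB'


Expanding each <count><char> pair:
  1B -> 'B'
  1B -> 'B'
  9F -> 'FFFFFFFFF'
  6F -> 'FFFFFF'
  2F -> 'FF'

Decoded = BBFFFFFFFFFFFFFFFFF


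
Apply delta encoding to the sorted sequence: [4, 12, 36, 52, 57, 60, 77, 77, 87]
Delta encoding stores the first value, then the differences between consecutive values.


First value: 4
Deltas:
  12 - 4 = 8
  36 - 12 = 24
  52 - 36 = 16
  57 - 52 = 5
  60 - 57 = 3
  77 - 60 = 17
  77 - 77 = 0
  87 - 77 = 10


Delta encoded: [4, 8, 24, 16, 5, 3, 17, 0, 10]


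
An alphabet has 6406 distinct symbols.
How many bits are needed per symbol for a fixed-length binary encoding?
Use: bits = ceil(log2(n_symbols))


log2(6406) = 12.6452
Bracket: 2^12 = 4096 < 6406 <= 2^13 = 8192
So ceil(log2(6406)) = 13

bits = ceil(log2(6406)) = ceil(12.6452) = 13 bits


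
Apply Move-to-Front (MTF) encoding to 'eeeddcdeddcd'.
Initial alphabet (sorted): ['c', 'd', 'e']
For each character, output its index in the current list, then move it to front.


MTF encoding:
'e': index 2 in ['c', 'd', 'e'] -> ['e', 'c', 'd']
'e': index 0 in ['e', 'c', 'd'] -> ['e', 'c', 'd']
'e': index 0 in ['e', 'c', 'd'] -> ['e', 'c', 'd']
'd': index 2 in ['e', 'c', 'd'] -> ['d', 'e', 'c']
'd': index 0 in ['d', 'e', 'c'] -> ['d', 'e', 'c']
'c': index 2 in ['d', 'e', 'c'] -> ['c', 'd', 'e']
'd': index 1 in ['c', 'd', 'e'] -> ['d', 'c', 'e']
'e': index 2 in ['d', 'c', 'e'] -> ['e', 'd', 'c']
'd': index 1 in ['e', 'd', 'c'] -> ['d', 'e', 'c']
'd': index 0 in ['d', 'e', 'c'] -> ['d', 'e', 'c']
'c': index 2 in ['d', 'e', 'c'] -> ['c', 'd', 'e']
'd': index 1 in ['c', 'd', 'e'] -> ['d', 'c', 'e']


Output: [2, 0, 0, 2, 0, 2, 1, 2, 1, 0, 2, 1]


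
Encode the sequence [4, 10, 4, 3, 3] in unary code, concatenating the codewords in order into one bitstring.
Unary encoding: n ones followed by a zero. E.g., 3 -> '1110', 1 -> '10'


Encode each number as n ones followed by a terminating 0:
  4 -> 11110 (5 bits)
  10 -> 11111111110 (11 bits)
  4 -> 11110 (5 bits)
  3 -> 1110 (4 bits)
  3 -> 1110 (4 bits)
Total length = 5 + 11 + 5 + 4 + 4 = 29 bits.

Unary([4, 10, 4, 3, 3]) = 11110111111111101111011101110 (29 bits)


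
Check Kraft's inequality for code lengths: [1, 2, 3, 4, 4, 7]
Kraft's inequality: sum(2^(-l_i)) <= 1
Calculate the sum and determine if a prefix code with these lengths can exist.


Sum = 2^(-1) + 2^(-2) + 2^(-3) + 2^(-4) + 2^(-4) + 2^(-7)
    = 0.5 + 0.25 + 0.125 + 0.0625 + 0.0625 + 0.0078125
    = 129/128 = 1.0078125
Since 1.0078125 > 1, Kraft's inequality is NOT satisfied.
A prefix code with these lengths CANNOT exist.

Kraft sum = 1.0078125. Not satisfied.


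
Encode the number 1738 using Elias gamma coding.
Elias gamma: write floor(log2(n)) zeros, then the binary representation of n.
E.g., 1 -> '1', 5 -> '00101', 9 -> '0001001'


num_bits = floor(log2(1738)) + 1 = 11
leading_zeros = num_bits - 1 = 10
binary(1738) = 11011001010

Elias gamma(1738) = '0000000000' + '11011001010' = 000000000011011001010 (21 bits)


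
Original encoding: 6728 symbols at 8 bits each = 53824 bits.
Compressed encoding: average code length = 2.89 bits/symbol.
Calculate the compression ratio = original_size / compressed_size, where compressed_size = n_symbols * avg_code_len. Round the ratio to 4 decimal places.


original_size = n_symbols * orig_bits = 6728 * 8 = 53824 bits
compressed_size = n_symbols * avg_code_len = 6728 * 2.89 = 19443.92 bits
ratio = original_size / compressed_size = 53824 / 19443.92 = 2.7682

Compression ratio = 2.7682


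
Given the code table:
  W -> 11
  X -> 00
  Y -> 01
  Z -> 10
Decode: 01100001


Decoding:
01 -> Y
10 -> Z
00 -> X
01 -> Y


Result: YZXY


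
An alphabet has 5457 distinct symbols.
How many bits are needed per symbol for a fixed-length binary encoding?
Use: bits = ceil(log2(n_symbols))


log2(5457) = 12.4139
Bracket: 2^12 = 4096 < 5457 <= 2^13 = 8192
So ceil(log2(5457)) = 13

bits = ceil(log2(5457)) = ceil(12.4139) = 13 bits


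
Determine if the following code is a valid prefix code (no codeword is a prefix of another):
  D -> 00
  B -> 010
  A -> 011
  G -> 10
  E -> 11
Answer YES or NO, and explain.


Checking each pair (does one codeword prefix another?):
  D='00' vs B='010': no prefix
  D='00' vs A='011': no prefix
  D='00' vs G='10': no prefix
  D='00' vs E='11': no prefix
  B='010' vs D='00': no prefix
  B='010' vs A='011': no prefix
  B='010' vs G='10': no prefix
  B='010' vs E='11': no prefix
  A='011' vs D='00': no prefix
  A='011' vs B='010': no prefix
  A='011' vs G='10': no prefix
  A='011' vs E='11': no prefix
  G='10' vs D='00': no prefix
  G='10' vs B='010': no prefix
  G='10' vs A='011': no prefix
  G='10' vs E='11': no prefix
  E='11' vs D='00': no prefix
  E='11' vs B='010': no prefix
  E='11' vs A='011': no prefix
  E='11' vs G='10': no prefix
No violation found over all pairs.

YES -- this is a valid prefix code. No codeword is a prefix of any other codeword.


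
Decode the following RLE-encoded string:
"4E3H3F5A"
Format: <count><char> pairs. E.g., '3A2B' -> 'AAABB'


Expanding each <count><char> pair:
  4E -> 'EEEE'
  3H -> 'HHH'
  3F -> 'FFF'
  5A -> 'AAAAA'

Decoded = EEEEHHHFFFAAAAA


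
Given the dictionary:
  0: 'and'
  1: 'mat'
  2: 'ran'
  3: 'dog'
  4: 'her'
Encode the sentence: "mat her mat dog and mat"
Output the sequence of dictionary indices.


Look up each word in the dictionary:
  'mat' -> 1
  'her' -> 4
  'mat' -> 1
  'dog' -> 3
  'and' -> 0
  'mat' -> 1

Encoded: [1, 4, 1, 3, 0, 1]


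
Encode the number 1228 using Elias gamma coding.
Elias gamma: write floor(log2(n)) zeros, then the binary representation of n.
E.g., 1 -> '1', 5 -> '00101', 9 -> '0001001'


num_bits = floor(log2(1228)) + 1 = 11
leading_zeros = num_bits - 1 = 10
binary(1228) = 10011001100

Elias gamma(1228) = '0000000000' + '10011001100' = 000000000010011001100 (21 bits)


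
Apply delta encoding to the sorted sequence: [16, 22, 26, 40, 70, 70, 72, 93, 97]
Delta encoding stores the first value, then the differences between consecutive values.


First value: 16
Deltas:
  22 - 16 = 6
  26 - 22 = 4
  40 - 26 = 14
  70 - 40 = 30
  70 - 70 = 0
  72 - 70 = 2
  93 - 72 = 21
  97 - 93 = 4


Delta encoded: [16, 6, 4, 14, 30, 0, 2, 21, 4]


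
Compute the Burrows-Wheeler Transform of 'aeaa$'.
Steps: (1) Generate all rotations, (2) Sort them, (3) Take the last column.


Rotations (sorted):
  0: $aeaa -> last char: a
  1: a$aea -> last char: a
  2: aa$ae -> last char: e
  3: aeaa$ -> last char: $
  4: eaa$a -> last char: a


BWT = aae$a


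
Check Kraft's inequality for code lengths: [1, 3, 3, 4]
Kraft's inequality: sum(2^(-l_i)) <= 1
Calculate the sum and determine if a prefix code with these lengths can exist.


Sum = 2^(-1) + 2^(-3) + 2^(-3) + 2^(-4)
    = 0.5 + 0.125 + 0.125 + 0.0625
    = 13/16 = 0.8125
Since 0.8125 <= 1, Kraft's inequality IS satisfied.
A prefix code with these lengths CAN exist.

Kraft sum = 0.8125. Satisfied.


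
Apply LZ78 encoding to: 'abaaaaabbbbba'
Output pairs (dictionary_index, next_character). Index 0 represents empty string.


LZ78 encoding steps:
Dictionary: {0: ''}
Step 1: w='' (idx 0), next='a' -> output (0, 'a'), add 'a' as idx 1
Step 2: w='' (idx 0), next='b' -> output (0, 'b'), add 'b' as idx 2
Step 3: w='a' (idx 1), next='a' -> output (1, 'a'), add 'aa' as idx 3
Step 4: w='aa' (idx 3), next='a' -> output (3, 'a'), add 'aaa' as idx 4
Step 5: w='b' (idx 2), next='b' -> output (2, 'b'), add 'bb' as idx 5
Step 6: w='bb' (idx 5), next='b' -> output (5, 'b'), add 'bbb' as idx 6
Step 7: w='a' (idx 1), end of input -> output (1, '')


Encoded: [(0, 'a'), (0, 'b'), (1, 'a'), (3, 'a'), (2, 'b'), (5, 'b'), (1, '')]


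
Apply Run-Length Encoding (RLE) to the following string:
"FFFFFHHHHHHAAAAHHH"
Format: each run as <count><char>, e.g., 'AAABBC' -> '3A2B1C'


Scanning runs left to right:
  i=0: run of 'F' x 5 -> '5F'
  i=5: run of 'H' x 6 -> '6H'
  i=11: run of 'A' x 4 -> '4A'
  i=15: run of 'H' x 3 -> '3H'

RLE = 5F6H4A3H


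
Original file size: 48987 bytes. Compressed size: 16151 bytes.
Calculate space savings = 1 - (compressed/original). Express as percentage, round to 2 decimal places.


ratio = compressed/original = 16151/48987 = 0.3297
savings = 1 - ratio = 1 - 0.3297 = 0.6703
as a percentage: 0.6703 * 100 = 67.03%

Space savings = 1 - 16151/48987 = 67.03%


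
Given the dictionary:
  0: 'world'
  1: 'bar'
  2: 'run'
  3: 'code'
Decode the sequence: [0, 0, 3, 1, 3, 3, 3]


Look up each index in the dictionary:
  0 -> 'world'
  0 -> 'world'
  3 -> 'code'
  1 -> 'bar'
  3 -> 'code'
  3 -> 'code'
  3 -> 'code'

Decoded: "world world code bar code code code"


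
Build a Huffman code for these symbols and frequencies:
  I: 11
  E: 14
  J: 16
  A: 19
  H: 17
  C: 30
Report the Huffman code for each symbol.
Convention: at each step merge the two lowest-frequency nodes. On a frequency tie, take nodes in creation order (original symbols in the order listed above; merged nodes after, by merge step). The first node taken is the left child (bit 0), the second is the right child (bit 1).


Huffman tree construction:
Step 1: Merge I(11) + E(14) = 25
Step 2: Merge J(16) + H(17) = 33
Step 3: Merge A(19) + (I+E)(25) = 44
Step 4: Merge C(30) + (J+H)(33) = 63
Step 5: Merge (A+(I+E))(44) + (C+(J+H))(63) = 107
Read each symbol's code off the tree from the root (left child = 0, right child = 1).

Codes:
  I: 010 (length 3)
  E: 011 (length 3)
  J: 110 (length 3)
  A: 00 (length 2)
  H: 111 (length 3)
  C: 10 (length 2)
Average code length: 272/107 = 2.5421 bits/symbol


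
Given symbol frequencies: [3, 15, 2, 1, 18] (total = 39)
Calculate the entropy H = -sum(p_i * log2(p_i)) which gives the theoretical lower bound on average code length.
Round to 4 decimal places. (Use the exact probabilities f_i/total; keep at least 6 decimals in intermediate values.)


Per-symbol terms -p_i * log2(p_i) with p_i = f_i/39:
  p = 3/39 = 0.076923: log2(p) = -3.700440, -p*log2(p) = 0.284649
  p = 15/39 = 0.384615: log2(p) = -1.378512, -p*log2(p) = 0.530197
  p = 2/39 = 0.051282: log2(p) = -4.285402, -p*log2(p) = 0.219764
  p = 1/39 = 0.025641: log2(p) = -5.285402, -p*log2(p) = 0.135523
  p = 18/39 = 0.461538: log2(p) = -1.115477, -p*log2(p) = 0.514836
H = 0.284649 + 0.530197 + 0.219764 + 0.135523 + 0.514836 = 1.684969

H = 1.685 bits/symbol


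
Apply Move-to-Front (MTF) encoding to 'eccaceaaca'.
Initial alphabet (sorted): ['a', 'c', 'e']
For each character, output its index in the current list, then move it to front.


MTF encoding:
'e': index 2 in ['a', 'c', 'e'] -> ['e', 'a', 'c']
'c': index 2 in ['e', 'a', 'c'] -> ['c', 'e', 'a']
'c': index 0 in ['c', 'e', 'a'] -> ['c', 'e', 'a']
'a': index 2 in ['c', 'e', 'a'] -> ['a', 'c', 'e']
'c': index 1 in ['a', 'c', 'e'] -> ['c', 'a', 'e']
'e': index 2 in ['c', 'a', 'e'] -> ['e', 'c', 'a']
'a': index 2 in ['e', 'c', 'a'] -> ['a', 'e', 'c']
'a': index 0 in ['a', 'e', 'c'] -> ['a', 'e', 'c']
'c': index 2 in ['a', 'e', 'c'] -> ['c', 'a', 'e']
'a': index 1 in ['c', 'a', 'e'] -> ['a', 'c', 'e']


Output: [2, 2, 0, 2, 1, 2, 2, 0, 2, 1]


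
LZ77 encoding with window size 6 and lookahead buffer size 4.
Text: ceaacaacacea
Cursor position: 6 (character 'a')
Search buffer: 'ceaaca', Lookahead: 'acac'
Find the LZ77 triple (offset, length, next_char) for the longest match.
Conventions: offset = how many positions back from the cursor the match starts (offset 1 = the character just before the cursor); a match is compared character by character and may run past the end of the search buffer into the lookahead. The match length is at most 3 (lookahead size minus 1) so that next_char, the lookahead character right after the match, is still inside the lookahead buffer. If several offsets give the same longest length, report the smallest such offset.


Try each offset into the search buffer:
  offset=1 (pos 5, char 'a'): match length 1
  offset=2 (pos 4, char 'c'): match length 0
  offset=3 (pos 3, char 'a'): match length 3
  offset=4 (pos 2, char 'a'): match length 1
  offset=5 (pos 1, char 'e'): match length 0
  offset=6 (pos 0, char 'c'): match length 0
Longest match has length 3 at offset 3.
next_char = character at position 6 + 3 = 9 -> 'c'

Best match: offset=3, length=3 (matching 'aca' starting at position 3)
LZ77 triple: (3, 3, 'c')


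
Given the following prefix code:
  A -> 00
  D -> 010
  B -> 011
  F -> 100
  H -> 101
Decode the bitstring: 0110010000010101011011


Decoding step by step:
Bits 011 -> B
Bits 00 -> A
Bits 100 -> F
Bits 00 -> A
Bits 010 -> D
Bits 101 -> H
Bits 011 -> B
Bits 011 -> B


Decoded message: BAFADHBB


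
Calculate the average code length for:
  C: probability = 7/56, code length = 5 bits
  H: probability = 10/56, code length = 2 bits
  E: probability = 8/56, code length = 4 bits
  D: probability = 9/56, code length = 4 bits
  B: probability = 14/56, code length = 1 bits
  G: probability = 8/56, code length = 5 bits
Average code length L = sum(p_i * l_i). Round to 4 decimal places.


Weighted contributions p_i * l_i:
  C: (7/56) * 5 = 35/56
  H: (10/56) * 2 = 20/56
  E: (8/56) * 4 = 32/56
  D: (9/56) * 4 = 36/56
  B: (14/56) * 1 = 14/56
  G: (8/56) * 5 = 40/56
Sum = (35 + 20 + 32 + 36 + 14 + 40)/56 = 177/56

L = 177/56 = 3.1607 bits/symbol


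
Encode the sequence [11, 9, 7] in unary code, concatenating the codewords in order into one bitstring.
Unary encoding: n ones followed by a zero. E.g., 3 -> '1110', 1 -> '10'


Encode each number as n ones followed by a terminating 0:
  11 -> 111111111110 (12 bits)
  9 -> 1111111110 (10 bits)
  7 -> 11111110 (8 bits)
Total length = 12 + 10 + 8 = 30 bits.

Unary([11, 9, 7]) = 111111111110111111111011111110 (30 bits)


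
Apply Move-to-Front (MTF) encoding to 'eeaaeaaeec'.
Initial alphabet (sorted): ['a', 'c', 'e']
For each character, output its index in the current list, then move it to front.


MTF encoding:
'e': index 2 in ['a', 'c', 'e'] -> ['e', 'a', 'c']
'e': index 0 in ['e', 'a', 'c'] -> ['e', 'a', 'c']
'a': index 1 in ['e', 'a', 'c'] -> ['a', 'e', 'c']
'a': index 0 in ['a', 'e', 'c'] -> ['a', 'e', 'c']
'e': index 1 in ['a', 'e', 'c'] -> ['e', 'a', 'c']
'a': index 1 in ['e', 'a', 'c'] -> ['a', 'e', 'c']
'a': index 0 in ['a', 'e', 'c'] -> ['a', 'e', 'c']
'e': index 1 in ['a', 'e', 'c'] -> ['e', 'a', 'c']
'e': index 0 in ['e', 'a', 'c'] -> ['e', 'a', 'c']
'c': index 2 in ['e', 'a', 'c'] -> ['c', 'e', 'a']


Output: [2, 0, 1, 0, 1, 1, 0, 1, 0, 2]


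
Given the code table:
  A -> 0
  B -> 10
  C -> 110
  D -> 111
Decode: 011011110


Decoding:
0 -> A
110 -> C
111 -> D
10 -> B


Result: ACDB


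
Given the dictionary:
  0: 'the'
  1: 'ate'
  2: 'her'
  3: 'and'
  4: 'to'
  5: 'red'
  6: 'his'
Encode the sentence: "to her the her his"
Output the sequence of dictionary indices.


Look up each word in the dictionary:
  'to' -> 4
  'her' -> 2
  'the' -> 0
  'her' -> 2
  'his' -> 6

Encoded: [4, 2, 0, 2, 6]
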